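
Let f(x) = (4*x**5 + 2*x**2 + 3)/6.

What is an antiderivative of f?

An antiderivative is F(x) = x*(2*x**5 + 2*x**2 + 9)/18.

Any candidate F(x) must reproduce f(x) exactly when differentiated.
Check: d/dx[x*(2*x**5 + 2*x**2 + 9)/18] = 2*x**5/3 + x**2/3 + 1/2, which equals f(x).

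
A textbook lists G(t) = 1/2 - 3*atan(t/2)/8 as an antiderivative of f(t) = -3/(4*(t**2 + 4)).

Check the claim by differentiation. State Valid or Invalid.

Valid. The derivative of G reproduces f.

d/dt[G] = -3/(4*t**2 + 16)
This equals f(t) exactly, so the claim holds.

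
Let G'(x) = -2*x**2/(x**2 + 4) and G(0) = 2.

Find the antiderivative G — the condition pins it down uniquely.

G(x) = -2*(x - 2*atan(x/2) - 1)

Differentiate the proposed G(x) back; it has to land on the given G'(x).
A general antiderivative is -2*x + 4*atan(x/2) + C.
The condition gives C = 2 - (0) = 2.
So G(x) = -2*(x - 2*atan(x/2) - 1).
Check: d/dx[-2*(x - 2*atan(x/2) - 1)] = -2*x**2/(x**2 + 4) = G'(x).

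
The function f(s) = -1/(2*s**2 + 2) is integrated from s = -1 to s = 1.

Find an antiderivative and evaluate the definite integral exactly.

Differentiate the proposed F(s) back; it has to land on f(s) exactly.
F(s) = -atan(s)/2 is an antiderivative of f.
Check: d/ds[-atan(s)/2] = -1/(2*s**2 + 2) = f(s).
F(1) = -pi/8; F(-1) = pi/8.
Integral = F(1) - F(-1) = -pi/4.

Antiderivative: F(s) = -atan(s)/2; value = -pi/4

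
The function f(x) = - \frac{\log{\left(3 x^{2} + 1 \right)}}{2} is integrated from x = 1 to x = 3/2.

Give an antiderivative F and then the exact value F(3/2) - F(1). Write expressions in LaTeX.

Antiderivative: F(x) = \frac{- 3 x \log{\left(3 x^{2} + 1 \right)} + 6 x - 2 \sqrt{3} \operatorname{atan}{\left(\sqrt{3} x \right)}}{6}; value = - \frac{3 \log{\left(\frac{31}{4} \right)}}{4} - \frac{\sqrt{3} \operatorname{atan}{\left(\frac{3 \sqrt{3}}{2} \right)}}{3} + \frac{1}{2} + \frac{\sqrt{3} \pi}{9} + \frac{\log{\left(4 \right)}}{2}

Any candidate F(x) must reproduce f(x) exactly when differentiated.
F(x) = \frac{- 3 x \log{\left(3 x^{2} + 1 \right)} + 6 x - 2 \sqrt{3} \operatorname{atan}{\left(\sqrt{3} x \right)}}{6} is an antiderivative of f.
Check: d/dx[\frac{- 3 x \log{\left(3 x^{2} + 1 \right)} + 6 x - 2 \sqrt{3} \operatorname{atan}{\left(\sqrt{3} x \right)}}{6}] = - \frac{\log{\left(3 x^{2} + 1 \right)}}{2} = f(x).
F(3/2) = - \frac{3 \log{\left(\frac{31}{4} \right)}}{4} - \frac{\sqrt{3} \operatorname{atan}{\left(\frac{3 \sqrt{3}}{2} \right)}}{3} + \frac{3}{2}; F(1) = - \frac{\log{\left(4 \right)}}{2} - \frac{\sqrt{3} \pi}{9} + 1.
Integral = F(3/2) - F(1) = - \frac{3 \log{\left(\frac{31}{4} \right)}}{4} - \frac{\sqrt{3} \operatorname{atan}{\left(\frac{3 \sqrt{3}}{2} \right)}}{3} + \frac{1}{2} + \frac{\sqrt{3} \pi}{9} + \frac{\log{\left(4 \right)}}{2}.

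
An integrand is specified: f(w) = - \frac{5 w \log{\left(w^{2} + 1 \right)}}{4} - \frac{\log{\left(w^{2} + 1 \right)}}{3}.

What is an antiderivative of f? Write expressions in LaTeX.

An antiderivative is F(w) = - \frac{5 w^{2} \log{\left(w^{2} + 1 \right)}}{8} + \frac{5 w^{2}}{8} - \frac{w \log{\left(w^{2} + 1 \right)}}{3} + \frac{2 w}{3} - \frac{5 \log{\left(w^{2} + 1 \right)}}{8} - \frac{2 \operatorname{atan}{\left(w \right)}}{3}.

Integrate term by term and add the pieces.
Check: d/dw[- \frac{5 w^{2} \log{\left(w^{2} + 1 \right)}}{8} + \frac{5 w^{2}}{8} - \frac{w \log{\left(w^{2} + 1 \right)}}{3} + \frac{2 w}{3} - \frac{5 \log{\left(w^{2} + 1 \right)}}{8} - \frac{2 \operatorname{atan}{\left(w \right)}}{3}] = - \frac{5 w \log{\left(w^{2} + 1 \right)}}{4} - \frac{\log{\left(w^{2} + 1 \right)}}{3} = f(w).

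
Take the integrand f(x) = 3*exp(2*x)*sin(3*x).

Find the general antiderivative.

Any candidate F(x) must reproduce f(x) exactly when differentiated.
Check: d/dx[6*exp(2*x)*sin(3*x)/13 - 9*exp(2*x)*cos(3*x)/13] = 3*exp(2*x)*sin(3*x) = f(x).

F(x) = 6*exp(2*x)*sin(3*x)/13 - 9*exp(2*x)*cos(3*x)/13 + C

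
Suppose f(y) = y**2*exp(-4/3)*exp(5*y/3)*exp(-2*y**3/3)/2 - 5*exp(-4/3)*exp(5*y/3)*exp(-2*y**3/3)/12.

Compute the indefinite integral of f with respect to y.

F(y) = -exp(-4/3)*exp(5*y/3)*exp(-2*y**3/3)/4 + C

The substitution u = -2*y**3/3 + 5*y/3 - 4/3 works: f is exactly (dF/du)*(du/dy) for that inner function.
Check: d/dy[-exp(-4/3)*exp(5*y/3)*exp(-2*y**3/3)/4] = (6*y**2*exp(5*y/3) - 5*exp(5*y/3))*exp(-4/3)*exp(-2*y**3/3)/12, which equals f(y).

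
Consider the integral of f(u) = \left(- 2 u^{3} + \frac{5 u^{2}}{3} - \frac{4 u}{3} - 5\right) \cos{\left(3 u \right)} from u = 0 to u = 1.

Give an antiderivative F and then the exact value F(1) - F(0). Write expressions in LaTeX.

Antiderivative: F(u) = - \frac{2 u^{3} \sin{\left(3 u \right)}}{3} + \frac{5 u^{2} \sin{\left(3 u \right)}}{9} - \frac{2 u^{2} \cos{\left(3 u \right)}}{3} + \frac{10 u \cos{\left(3 u \right)}}{27} - \frac{145 \sin{\left(3 u \right)}}{81}; value = - \frac{154 \sin{\left(3 \right)}}{81} - \frac{8 \cos{\left(3 \right)}}{27}

An antiderivative F(u) passes only if d/du[F] lands on f(u) exactly.
F(u) = - \frac{2 u^{3} \sin{\left(3 u \right)}}{3} + \frac{5 u^{2} \sin{\left(3 u \right)}}{9} - \frac{2 u^{2} \cos{\left(3 u \right)}}{3} + \frac{10 u \cos{\left(3 u \right)}}{27} - \frac{145 \sin{\left(3 u \right)}}{81} is an antiderivative of f.
Check: d/du[- \frac{2 u^{3} \sin{\left(3 u \right)}}{3} + \frac{5 u^{2} \sin{\left(3 u \right)}}{9} - \frac{2 u^{2} \cos{\left(3 u \right)}}{3} + \frac{10 u \cos{\left(3 u \right)}}{27} - \frac{145 \sin{\left(3 u \right)}}{81}] = - 2 u^{3} \cos{\left(3 u \right)} + \frac{5 u^{2} \cos{\left(3 u \right)}}{3} - \frac{4 u \cos{\left(3 u \right)}}{3} - 5 \cos{\left(3 u \right)}, which equals f(u).
F(1) = - \frac{154 \sin{\left(3 \right)}}{81} - \frac{8 \cos{\left(3 \right)}}{27}; F(0) = 0.
Integral = F(1) - F(0) = - \frac{154 \sin{\left(3 \right)}}{81} - \frac{8 \cos{\left(3 \right)}}{27}.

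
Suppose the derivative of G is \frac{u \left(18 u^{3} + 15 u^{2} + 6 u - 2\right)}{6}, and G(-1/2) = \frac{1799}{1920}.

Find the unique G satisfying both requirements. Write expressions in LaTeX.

Any candidate G(u) must reproduce the stated G'(u) exactly.
A general antiderivative is \frac{3 u^{5}}{5} + \frac{5 u^{4}}{8} + \frac{u^{3}}{3} - \frac{u^{2}}{6} + C.
The condition gives C = \frac{1799}{1920} - (- \frac{121}{1920}) = 1.
So G(u) = \frac{3 u^{5}}{5} + \frac{5 u^{4}}{8} + \frac{u^{3}}{3} - \frac{u^{2}}{6} + 1.
Check: d/du[\frac{3 u^{5}}{5} + \frac{5 u^{4}}{8} + \frac{u^{3}}{3} - \frac{u^{2}}{6} + 1] = 3 u^{4} + \frac{5 u^{3}}{2} + u^{2} - \frac{u}{3}, which equals G'(u).

G(u) = \frac{3 u^{5}}{5} + \frac{5 u^{4}}{8} + \frac{u^{3}}{3} - \frac{u^{2}}{6} + 1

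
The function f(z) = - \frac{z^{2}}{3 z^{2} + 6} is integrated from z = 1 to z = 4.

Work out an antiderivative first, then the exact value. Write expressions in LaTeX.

Check any antiderivative F(z) by computing F'(z) and comparing it with f(z).
F(z) = - \frac{z}{3} + \frac{\sqrt{2} \operatorname{atan}{\left(\frac{\sqrt{2} z}{2} \right)}}{3} is an antiderivative of f.
Check: d/dz[- \frac{z}{3} + \frac{\sqrt{2} \operatorname{atan}{\left(\frac{\sqrt{2} z}{2} \right)}}{3}] = - \frac{z^{2}}{3 z^{2} + 6} = f(z).
F(4) = - \frac{4}{3} + \frac{\sqrt{2} \operatorname{atan}{\left(2 \sqrt{2} \right)}}{3}; F(1) = - \frac{1}{3} + \frac{\sqrt{2} \operatorname{atan}{\left(\frac{\sqrt{2}}{2} \right)}}{3}.
Integral = F(4) - F(1) = -1 - \frac{\sqrt{2} \operatorname{atan}{\left(\frac{\sqrt{2}}{2} \right)}}{3} + \frac{\sqrt{2} \operatorname{atan}{\left(2 \sqrt{2} \right)}}{3}.

Antiderivative: F(z) = - \frac{z}{3} + \frac{\sqrt{2} \operatorname{atan}{\left(\frac{\sqrt{2} z}{2} \right)}}{3}; value = -1 - \frac{\sqrt{2} \operatorname{atan}{\left(\frac{\sqrt{2}}{2} \right)}}{3} + \frac{\sqrt{2} \operatorname{atan}{\left(2 \sqrt{2} \right)}}{3}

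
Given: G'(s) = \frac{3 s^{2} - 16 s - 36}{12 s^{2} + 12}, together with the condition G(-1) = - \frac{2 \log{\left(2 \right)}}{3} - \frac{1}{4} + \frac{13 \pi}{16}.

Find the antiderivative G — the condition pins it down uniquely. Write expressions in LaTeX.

G(s) = \frac{3 s - 8 \log{\left(s^{2} + 1 \right)} - 39 \operatorname{atan}{\left(s \right)}}{12}

Recover the given G'(s) by differentiating a candidate G(s); any mismatch rules it out.
A general antiderivative is \frac{s}{4} - \frac{2 \log{\left(s^{2} + 1 \right)}}{3} - \frac{13 \operatorname{atan}{\left(s \right)}}{4} + C.
The condition gives C = - \frac{2 \log{\left(2 \right)}}{3} - \frac{1}{4} + \frac{13 \pi}{16} - (- \frac{2 \log{\left(2 \right)}}{3} - \frac{1}{4} + \frac{13 \pi}{16}) = 0.
So G(s) = \frac{3 s - 8 \log{\left(s^{2} + 1 \right)} - 39 \operatorname{atan}{\left(s \right)}}{12}.
Check: d/ds[\frac{3 s - 8 \log{\left(s^{2} + 1 \right)} - 39 \operatorname{atan}{\left(s \right)}}{12}] = \frac{3 s^{2} - 16 s - 36}{12 s^{2} + 12} = G'(s).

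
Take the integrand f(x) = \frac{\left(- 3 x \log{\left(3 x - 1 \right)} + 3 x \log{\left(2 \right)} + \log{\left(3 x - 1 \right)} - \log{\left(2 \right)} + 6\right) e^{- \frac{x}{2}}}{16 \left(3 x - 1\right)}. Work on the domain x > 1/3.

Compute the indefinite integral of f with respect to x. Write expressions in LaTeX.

F(x) = \frac{e^{- \frac{x}{2}} \log{\left(\frac{3 x}{2} - \frac{1}{2} \right)}}{8} + C

Recognize the product-rule pattern: f = u'v + uv' with u = \frac{e^{- \frac{x}{2}}}{8}, v = \log{\left(\frac{3 x}{2} - \frac{1}{2} \right)}, so integration by parts undoes it.
Check: d/dx[\frac{e^{- \frac{x}{2}} \log{\left(\frac{3 x}{2} - \frac{1}{2} \right)}}{8}] = \frac{- 3 x \log{\left(3 x - 1 \right)} + 3 x \log{\left(2 \right)} + \log{\left(3 x - 1 \right)} - \log{\left(2 \right)} + 6}{48 x e^{\frac{x}{2}} - 16 e^{\frac{x}{2}}}, which equals f(x).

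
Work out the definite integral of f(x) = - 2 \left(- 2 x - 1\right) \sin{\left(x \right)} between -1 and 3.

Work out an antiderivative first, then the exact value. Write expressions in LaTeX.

Antiderivative: F(x) = - 4 x \cos{\left(x \right)} + 4 \sin{\left(x \right)} - 2 \cos{\left(x \right)}; value = - 2 \cos{\left(1 \right)} + 4 \sin{\left(3 \right)} + 4 \sin{\left(1 \right)} - 14 \cos{\left(3 \right)}

Since d/dx undoes antidifferentiation here, F'(x) = f(x) is required of F(x).
F(x) = - 4 x \cos{\left(x \right)} + 4 \sin{\left(x \right)} - 2 \cos{\left(x \right)} is an antiderivative of f.
Check: d/dx[- 4 x \cos{\left(x \right)} + 4 \sin{\left(x \right)} - 2 \cos{\left(x \right)}] = 4 x \sin{\left(x \right)} + 2 \sin{\left(x \right)}, which equals f(x).
F(3) = 4 \sin{\left(3 \right)} - 14 \cos{\left(3 \right)}; F(-1) = - 4 \sin{\left(1 \right)} + 2 \cos{\left(1 \right)}.
Integral = F(3) - F(-1) = - 2 \cos{\left(1 \right)} + 4 \sin{\left(3 \right)} + 4 \sin{\left(1 \right)} - 14 \cos{\left(3 \right)}.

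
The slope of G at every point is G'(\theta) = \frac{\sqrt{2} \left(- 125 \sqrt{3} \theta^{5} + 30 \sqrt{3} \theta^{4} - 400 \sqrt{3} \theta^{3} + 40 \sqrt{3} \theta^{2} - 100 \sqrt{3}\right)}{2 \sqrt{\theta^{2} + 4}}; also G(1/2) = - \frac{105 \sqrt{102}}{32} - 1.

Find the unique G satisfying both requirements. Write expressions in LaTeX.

G(\theta) = - 5 \sqrt{\frac{3 \theta^{2}}{2} + 6} \left(5 \theta^{4} - \frac{3 \theta^{3}}{2} + 5 \theta\right) - 1

G'(\theta) has the shape u'v + uv' for u = - 5 \sqrt{\frac{3 \theta^{2}}{2} + 6} and v = 5 \theta^{4} - \frac{3 \theta^{3}}{2} + 5 \theta — it is the derivative of the product u*v.
A general antiderivative is - 5 \sqrt{\frac{3 \theta^{2}}{2} + 6} \left(5 \theta^{4} - \frac{3 \theta^{3}}{2} + 5 \theta\right) + C.
The condition gives C = - \frac{105 \sqrt{102}}{32} - 1 - (- \frac{105 \sqrt{102}}{32}) = -1.
So G(\theta) = - 5 \sqrt{\frac{3 \theta^{2}}{2} + 6} \left(5 \theta^{4} - \frac{3 \theta^{3}}{2} + 5 \theta\right) - 1.
Check: d/d\theta[- 5 \sqrt{\frac{3 \theta^{2}}{2} + 6} \left(5 \theta^{4} - \frac{3 \theta^{3}}{2} + 5 \theta\right) - 1] = \frac{\sqrt{2} \left(- 125 \sqrt{3} \theta^{5} + 30 \sqrt{3} \theta^{4} - 400 \sqrt{3} \theta^{3} + 40 \sqrt{3} \theta^{2} - 100 \sqrt{3}\right)}{2 \sqrt{\theta^{2} + 4}} = G'(\theta).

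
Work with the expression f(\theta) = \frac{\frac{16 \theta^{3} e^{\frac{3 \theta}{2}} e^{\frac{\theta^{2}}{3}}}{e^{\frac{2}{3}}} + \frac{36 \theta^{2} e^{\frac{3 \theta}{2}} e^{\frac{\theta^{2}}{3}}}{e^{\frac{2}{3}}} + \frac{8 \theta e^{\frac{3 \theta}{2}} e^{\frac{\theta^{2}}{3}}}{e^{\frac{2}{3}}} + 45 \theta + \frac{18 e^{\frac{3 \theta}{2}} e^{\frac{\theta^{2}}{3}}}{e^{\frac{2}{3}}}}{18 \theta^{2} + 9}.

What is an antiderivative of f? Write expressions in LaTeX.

An antiderivative is F(\theta) = \frac{4 e^{\frac{3 \theta}{2}} e^{\frac{\theta^{2}}{3}}}{3 e^{\frac{2}{3}}} + \frac{5 \log{\left(2 \theta^{2} + 1 \right)}}{4}.

An antiderivative F(\theta) passes only if d/d\theta[F] lands on f(\theta) exactly.
Check: d/d\theta[\frac{4 e^{\frac{3 \theta}{2}} e^{\frac{\theta^{2}}{3}}}{3 e^{\frac{2}{3}}} + \frac{5 \log{\left(2 \theta^{2} + 1 \right)}}{4}] = \frac{16 \theta^{3} e^{\frac{3 \theta}{2}} e^{\frac{\theta^{2}}{3}} + 36 \theta^{2} e^{\frac{3 \theta}{2}} e^{\frac{\theta^{2}}{3}} + 8 \theta e^{\frac{3 \theta}{2}} e^{\frac{\theta^{2}}{3}} + 45 \theta e^{\frac{2}{3}} + 18 e^{\frac{3 \theta}{2}} e^{\frac{\theta^{2}}{3}}}{18 \theta^{2} e^{\frac{2}{3}} + 9 e^{\frac{2}{3}}}, which equals f(\theta).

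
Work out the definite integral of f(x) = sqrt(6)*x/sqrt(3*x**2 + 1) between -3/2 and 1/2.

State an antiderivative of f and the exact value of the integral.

Antiderivative: F(x) = sqrt(2*x**2 + 2/3); value = -sqrt(186)/6 + sqrt(42)/6

The substitution u = 2*x**2 + 2/3 works: f is exactly (dF/du)*(du/dx) for that inner function.
F(x) = sqrt(2*x**2 + 2/3) is an antiderivative of f.
Check: d/dx[sqrt(2*x**2 + 2/3)] = sqrt(6)*x/sqrt(3*x**2 + 1) = f(x).
F(1/2) = sqrt(42)/6; F(-3/2) = sqrt(186)/6.
Integral = F(1/2) - F(-3/2) = -sqrt(186)/6 + sqrt(42)/6.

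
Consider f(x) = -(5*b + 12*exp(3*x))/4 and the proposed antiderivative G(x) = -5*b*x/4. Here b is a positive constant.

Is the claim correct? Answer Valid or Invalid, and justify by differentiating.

d/dx[G] = -5*b/4
d/dx[G] - f(x) = 3*exp(3*x) != 0.

Invalid: d/dx[G] - f = 3*exp(3*x), which is not 0.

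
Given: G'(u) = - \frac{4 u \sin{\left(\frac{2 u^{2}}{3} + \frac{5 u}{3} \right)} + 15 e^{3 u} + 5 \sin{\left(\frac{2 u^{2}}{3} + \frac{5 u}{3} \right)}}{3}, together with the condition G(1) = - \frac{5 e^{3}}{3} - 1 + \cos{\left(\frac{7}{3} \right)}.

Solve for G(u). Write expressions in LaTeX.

G(u) = - \frac{5 e^{3 u}}{3} + \cos{\left(\frac{2 u^{2}}{3} + \frac{5 u}{3} \right)} - 1

Any candidate G(u) must reproduce the stated G'(u) exactly.
A general antiderivative is - \frac{5 e^{3 u}}{3} + \cos{\left(\frac{2 u^{2}}{3} + \frac{5 u}{3} \right)} + C.
The condition gives C = - \frac{5 e^{3}}{3} - 1 + \cos{\left(\frac{7}{3} \right)} - (- \frac{5 e^{3}}{3} + \cos{\left(\frac{7}{3} \right)}) = -1.
So G(u) = - \frac{5 e^{3 u}}{3} + \cos{\left(\frac{2 u^{2}}{3} + \frac{5 u}{3} \right)} - 1.
Check: d/du[- \frac{5 e^{3 u}}{3} + \cos{\left(\frac{2 u^{2}}{3} + \frac{5 u}{3} \right)} - 1] = - \frac{4 u \sin{\left(\frac{2 u^{2}}{3} + \frac{5 u}{3} \right)}}{3} - 5 e^{3 u} - \frac{5 \sin{\left(\frac{2 u^{2}}{3} + \frac{5 u}{3} \right)}}{3}, which equals G'(u).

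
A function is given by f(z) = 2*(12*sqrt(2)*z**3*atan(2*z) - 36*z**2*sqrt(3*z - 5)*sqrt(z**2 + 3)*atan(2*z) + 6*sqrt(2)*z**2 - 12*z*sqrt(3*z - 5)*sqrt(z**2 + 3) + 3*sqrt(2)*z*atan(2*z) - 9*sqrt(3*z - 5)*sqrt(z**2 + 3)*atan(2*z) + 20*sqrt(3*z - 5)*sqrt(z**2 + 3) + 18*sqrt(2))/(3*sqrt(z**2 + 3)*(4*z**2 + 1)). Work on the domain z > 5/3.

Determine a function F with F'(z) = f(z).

f has the shape u'v + uv' for u = -4*(3*z - 5)**(3/2)/3 + 4*sqrt(z**2/2 + 3/2) and v = atan(2*z) — it is the derivative of the product u*v.
Check: d/dz[-2*(2*(3*z - 5)**(3/2) - 3*sqrt(2)*sqrt(z**2 + 3))*atan(2*z)/3] = (24*sqrt(2)*z**3*atan(2*z) - 72*z**2*sqrt(3*z - 5)*sqrt(z**2 + 3)*atan(2*z) + 12*sqrt(2)*z**2 - 24*z*sqrt(3*z - 5)*sqrt(z**2 + 3) + 6*sqrt(2)*z*atan(2*z) - 18*sqrt(3*z - 5)*sqrt(z**2 + 3)*atan(2*z) + 40*sqrt(3*z - 5)*sqrt(z**2 + 3) + 36*sqrt(2))/(12*z**2*sqrt(z**2 + 3) + 3*sqrt(z**2 + 3)), which equals f(z).

An antiderivative is F(z) = -2*(2*(3*z - 5)**(3/2) - 3*sqrt(2)*sqrt(z**2 + 3))*atan(2*z)/3.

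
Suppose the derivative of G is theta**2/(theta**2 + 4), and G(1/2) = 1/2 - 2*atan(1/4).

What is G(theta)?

G(theta) = theta - 2*atan(theta/2)

A first test for any G(theta): its theta-derivative must equal the given G'(theta).
A general antiderivative is theta - 2*atan(theta/2) + C.
The condition gives C = 1/2 - 2*atan(1/4) - (1/2 - 2*atan(1/4)) = 0.
So G(theta) = theta - 2*atan(theta/2).
Check: d/dtheta[theta - 2*atan(theta/2)] = theta**2/(theta**2 + 4) = G'(theta).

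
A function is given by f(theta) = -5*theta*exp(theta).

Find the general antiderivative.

F(theta) = -5*theta*exp(theta) + 5*exp(theta) + C

f has the shape u'v + uv' for u = 5 - 5*theta and v = exp(theta) — it is the derivative of the product u*v.
Check: d/dtheta[-5*theta*exp(theta) + 5*exp(theta)] = -5*theta*exp(theta) = f(theta).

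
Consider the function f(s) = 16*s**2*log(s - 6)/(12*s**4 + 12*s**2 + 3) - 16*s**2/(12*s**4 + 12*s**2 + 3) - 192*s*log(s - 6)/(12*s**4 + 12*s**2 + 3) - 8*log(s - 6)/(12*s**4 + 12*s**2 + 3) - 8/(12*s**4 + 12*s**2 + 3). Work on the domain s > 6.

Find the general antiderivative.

F(s) = 8*(6 - s)*log(s - 6)/(3*(2*s**2 + 1)) + C

The integrand splits into summands that can be handled one at a time.
Check: d/ds[8*(6 - s)*log(s - 6)/(3*(2*s**2 + 1))] = (16*s**2*log(s - 6) - 16*s**2 - 192*s*log(s - 6) - 8*log(s - 6) - 8)/(12*s**4 + 12*s**2 + 3), which equals f(s).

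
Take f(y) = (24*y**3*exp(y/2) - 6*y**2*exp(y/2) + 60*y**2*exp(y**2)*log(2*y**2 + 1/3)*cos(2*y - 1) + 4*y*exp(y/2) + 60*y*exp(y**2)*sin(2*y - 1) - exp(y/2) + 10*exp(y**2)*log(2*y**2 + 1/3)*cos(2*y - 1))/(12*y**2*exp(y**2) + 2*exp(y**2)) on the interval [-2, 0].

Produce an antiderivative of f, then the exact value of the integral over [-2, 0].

A candidate is checked by its d/dy: the result must match f(y).
F(y) = (-2*exp(-y**2 + y/2) + 5*log(2*y**2 + 1/3)*sin(2*y - 1))/2 is an antiderivative of f.
Check: d/dy[(-2*exp(-y**2 + y/2) + 5*log(2*y**2 + 1/3)*sin(2*y - 1))/2] = (24*y**3*exp(y/2)*exp(-y**2) - 6*y**2*exp(y/2)*exp(-y**2) + 60*y**2*log(2*y**2 + 1/3)*cos(2*y - 1) + 4*y*exp(y/2)*exp(-y**2) + 60*y*sin(2*y - 1) - exp(y/2)*exp(-y**2) + 10*log(2*y**2 + 1/3)*cos(2*y - 1))/(12*y**2 + 2), which equals f(y).
F(0) = -1 + 5*log(3)*sin(1)/2; F(-2) = -exp(-5) - 5*log(25/3)*sin(5)/2.
Integral = F(0) - F(-2) = 5*log(25/3)*sin(5)/2 - 1 + exp(-5) + 5*log(3)*sin(1)/2.

Antiderivative: F(y) = (-2*exp(-y**2 + y/2) + 5*log(2*y**2 + 1/3)*sin(2*y - 1))/2; value = 5*log(25/3)*sin(5)/2 - 1 + exp(-5) + 5*log(3)*sin(1)/2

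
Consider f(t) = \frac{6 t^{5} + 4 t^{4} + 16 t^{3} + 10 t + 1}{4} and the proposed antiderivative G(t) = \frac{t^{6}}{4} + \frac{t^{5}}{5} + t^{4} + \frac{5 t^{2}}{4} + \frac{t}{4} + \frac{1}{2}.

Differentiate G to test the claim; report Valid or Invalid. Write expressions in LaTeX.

d/dt[G] = \frac{3 t^{5}}{2} + t^{4} + 4 t^{3} + \frac{5 t}{2} + \frac{1}{4}
This equals f(t) exactly, so the claim holds.

Valid - the claim checks out under differentiation.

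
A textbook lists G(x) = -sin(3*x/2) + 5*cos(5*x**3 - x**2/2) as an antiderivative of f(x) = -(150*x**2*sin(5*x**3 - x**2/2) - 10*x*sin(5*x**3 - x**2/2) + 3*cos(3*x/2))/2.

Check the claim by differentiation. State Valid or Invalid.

Valid - the claim checks out under differentiation.

d/dx[G] = -75*x**2*sin(5*x**3 - x**2/2) + 5*x*sin(5*x**3 - x**2/2) - 3*cos(3*x/2)/2
This equals f(x) exactly, so the claim holds.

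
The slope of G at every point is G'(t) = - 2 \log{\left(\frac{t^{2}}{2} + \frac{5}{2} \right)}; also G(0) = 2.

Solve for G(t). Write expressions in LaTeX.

For G(t) to be correct, d/dt[G] must agree with the stated G'(t) identically.
A general antiderivative is - 2 t \log{\left(\frac{t^{2}}{2} + \frac{5}{2} \right)} + 4 t - 4 \sqrt{5} \operatorname{atan}{\left(\frac{\sqrt{5} t}{5} \right)} + C.
The condition gives C = 2 - (0) = 2.
So G(t) = - 2 \left(t \log{\left(\frac{t^{2}}{2} + \frac{5}{2} \right)} - 2 t + 2 \sqrt{5} \operatorname{atan}{\left(\frac{\sqrt{5} t}{5} \right)} - 1\right).
Check: d/dt[- 2 \left(t \log{\left(\frac{t^{2}}{2} + \frac{5}{2} \right)} - 2 t + 2 \sqrt{5} \operatorname{atan}{\left(\frac{\sqrt{5} t}{5} \right)} - 1\right)] = - 2 \log{\left(t^{2} + 5 \right)} + 2 \log{\left(2 \right)}, which equals G'(t).

G(t) = - 2 \left(t \log{\left(\frac{t^{2}}{2} + \frac{5}{2} \right)} - 2 t + 2 \sqrt{5} \operatorname{atan}{\left(\frac{\sqrt{5} t}{5} \right)} - 1\right)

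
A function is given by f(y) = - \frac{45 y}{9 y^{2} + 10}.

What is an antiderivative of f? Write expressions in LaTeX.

The substitution u = \frac{3 y^{2}}{2} + \frac{5}{3} works: f is exactly (dF/du)*(du/dy) for that inner function.
Check: d/dy[- \frac{5 \log{\left(\frac{3 y^{2}}{2} + \frac{5}{3} \right)}}{2}] = - \frac{45 y}{9 y^{2} + 10} = f(y).

An antiderivative is F(y) = - \frac{5 \log{\left(\frac{3 y^{2}}{2} + \frac{5}{3} \right)}}{2}.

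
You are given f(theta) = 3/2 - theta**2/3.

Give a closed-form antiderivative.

An antiderivative is F(theta) = -theta*(2*theta**2 - 27)/18.

Any candidate F(theta) must reproduce f(theta) exactly when differentiated.
Check: d/dtheta[-theta*(2*theta**2 - 27)/18] = 3/2 - theta**2/3 = f(theta).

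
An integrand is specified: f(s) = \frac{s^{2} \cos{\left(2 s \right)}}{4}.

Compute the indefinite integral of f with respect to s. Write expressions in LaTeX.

Differentiate the proposed F(s) back; it has to land on f(s) exactly.
Check: d/ds[\frac{s^{2} \sin{\left(2 s \right)}}{8} + \frac{s \cos{\left(2 s \right)}}{8} - \frac{\sin{\left(2 s \right)}}{16}] = \frac{s^{2} \cos{\left(2 s \right)}}{4} = f(s).

F(s) = \frac{s^{2} \sin{\left(2 s \right)}}{8} + \frac{s \cos{\left(2 s \right)}}{8} - \frac{\sin{\left(2 s \right)}}{16} + C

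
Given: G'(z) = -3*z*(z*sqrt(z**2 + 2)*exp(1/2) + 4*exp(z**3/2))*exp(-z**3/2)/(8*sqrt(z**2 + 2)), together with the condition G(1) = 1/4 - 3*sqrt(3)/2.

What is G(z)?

G(z) = -3*sqrt(z**2 + 2)/2 + exp(1/2)*exp(-z**3/2)/4

Recover the given G'(z) by differentiating a candidate G(z); any mismatch rules it out.
A general antiderivative is -3*sqrt(z**2 + 2)/2 + exp(1/2 - z**3/2)/4 + C.
The condition gives C = 1/4 - 3*sqrt(3)/2 - (1/4 - 3*sqrt(3)/2) = 0.
So G(z) = -3*sqrt(z**2 + 2)/2 + exp(1/2)*exp(-z**3/2)/4.
Check: d/dz[-3*sqrt(z**2 + 2)/2 + exp(1/2)*exp(-z**3/2)/4] = (-3*z**2*sqrt(z**2 + 2)*exp(1/2) - 12*z*exp(z**3/2))*exp(-z**3/2)/(8*sqrt(z**2 + 2)), which equals G'(z).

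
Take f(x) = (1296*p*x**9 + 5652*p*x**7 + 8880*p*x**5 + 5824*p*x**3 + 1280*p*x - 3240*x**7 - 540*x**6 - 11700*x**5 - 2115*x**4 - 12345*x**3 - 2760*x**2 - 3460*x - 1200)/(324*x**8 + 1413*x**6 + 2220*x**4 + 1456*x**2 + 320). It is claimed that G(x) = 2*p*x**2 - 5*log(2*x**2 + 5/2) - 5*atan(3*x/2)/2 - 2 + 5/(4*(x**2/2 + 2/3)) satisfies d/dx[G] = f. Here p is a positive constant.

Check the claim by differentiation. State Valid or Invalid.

d/dx[G] = (1296*p*x**9 + 5652*p*x**7 + 8880*p*x**5 + 5824*p*x**3 + 1280*p*x - 3240*x**7 - 540*x**6 - 11700*x**5 - 2115*x**4 - 12345*x**3 - 2760*x**2 - 3460*x - 1200)/(324*x**8 + 1413*x**6 + 2220*x**4 + 1456*x**2 + 320)
This equals f(x) exactly, so the claim holds.

Valid. The derivative of G reproduces f.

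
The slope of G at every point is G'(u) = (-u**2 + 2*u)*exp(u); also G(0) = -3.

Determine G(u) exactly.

G(u) = -u**2*exp(u) + 4*u*exp(u) - 4*exp(u) + 1

Recognize the product-rule pattern: G'(u) = v'r + vr' with v = -u**2 + 4*u - 4, r = exp(u), so integration by parts undoes it.
A general antiderivative is (-u**2 + 4*u - 4)*exp(u) + C.
The condition gives C = -3 - (-4) = 1.
So G(u) = -u**2*exp(u) + 4*u*exp(u) - 4*exp(u) + 1.
Check: d/du[-u**2*exp(u) + 4*u*exp(u) - 4*exp(u) + 1] = -u**2*exp(u) + 2*u*exp(u), which equals G'(u).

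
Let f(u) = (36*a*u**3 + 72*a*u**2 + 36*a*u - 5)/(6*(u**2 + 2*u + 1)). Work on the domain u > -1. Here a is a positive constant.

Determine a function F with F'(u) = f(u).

An antiderivative is F(u) = 3*a*u**2 + 5/(6*u + 6).

A candidate is checked by its d/du: the result must match f(u).
Check: d/du[3*a*u**2 + 5/(6*u + 6)] = (36*a*u**3 + 72*a*u**2 + 36*a*u - 5)/(6*u**2 + 12*u + 6), which equals f(u).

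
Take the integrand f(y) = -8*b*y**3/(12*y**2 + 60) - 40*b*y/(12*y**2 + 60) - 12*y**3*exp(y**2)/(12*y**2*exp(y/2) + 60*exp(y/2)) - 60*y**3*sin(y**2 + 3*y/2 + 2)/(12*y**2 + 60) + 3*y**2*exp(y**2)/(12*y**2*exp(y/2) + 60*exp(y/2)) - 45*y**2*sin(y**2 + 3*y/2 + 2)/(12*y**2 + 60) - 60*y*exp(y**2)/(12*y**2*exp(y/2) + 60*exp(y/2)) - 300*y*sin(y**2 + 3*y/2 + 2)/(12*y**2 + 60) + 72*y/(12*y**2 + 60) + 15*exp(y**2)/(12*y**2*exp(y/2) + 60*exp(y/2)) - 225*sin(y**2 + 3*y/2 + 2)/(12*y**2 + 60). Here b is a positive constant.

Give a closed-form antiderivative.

An antiderivative is F(y) = -(2*b*y**2 - 18*log(y**2 + 5) - 15*cos(y**2 + 3*y/2 + 2) + 3*exp(-y/2)*exp(y**2))/6.

The integrand splits into summands that can be handled one at a time.
Check: d/dy[-(2*b*y**2 - 18*log(y**2 + 5) - 15*cos(y**2 + 3*y/2 + 2) + 3*exp(-y/2)*exp(y**2))/6] = (-8*b*y**3*exp(y/2) - 40*b*y*exp(y/2) - 60*y**3*exp(y/2)*sin(y**2 + 3*y/2 + 2) - 12*y**3*exp(y**2) - 45*y**2*exp(y/2)*sin(y**2 + 3*y/2 + 2) + 3*y**2*exp(y**2) - 300*y*exp(y/2)*sin(y**2 + 3*y/2 + 2) + 72*y*exp(y/2) - 60*y*exp(y**2) - 225*exp(y/2)*sin(y**2 + 3*y/2 + 2) + 15*exp(y**2))/(12*y**2*exp(y/2) + 60*exp(y/2)), which equals f(y).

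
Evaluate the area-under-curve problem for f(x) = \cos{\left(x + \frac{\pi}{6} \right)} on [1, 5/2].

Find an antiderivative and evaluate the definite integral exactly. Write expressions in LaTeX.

Antiderivative: F(x) = \sin{\left(x + \frac{\pi}{6} \right)}; value = - \sin{\left(\frac{\pi}{6} + 1 \right)} + \sin{\left(\frac{\pi}{6} + \frac{5}{2} \right)}

Check any antiderivative F(x) by computing F'(x) and comparing it with f(x).
F(x) = \sin{\left(x + \frac{\pi}{6} \right)} is an antiderivative of f.
Check: d/dx[\sin{\left(x + \frac{\pi}{6} \right)}] = \cos{\left(x + \frac{\pi}{6} \right)} = f(x).
F(5/2) = \sin{\left(\frac{\pi}{6} + \frac{5}{2} \right)}; F(1) = \sin{\left(\frac{\pi}{6} + 1 \right)}.
Integral = F(5/2) - F(1) = - \sin{\left(\frac{\pi}{6} + 1 \right)} + \sin{\left(\frac{\pi}{6} + \frac{5}{2} \right)}.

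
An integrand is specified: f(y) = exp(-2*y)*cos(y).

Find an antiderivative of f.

An antiderivative is F(y) = -(-sin(y) + 2*cos(y))*exp(-2*y)/5.

Check any antiderivative F(y) by computing F'(y) and comparing it with f(y).
Check: d/dy[-(-sin(y) + 2*cos(y))*exp(-2*y)/5] = exp(-2*y)*cos(y) = f(y).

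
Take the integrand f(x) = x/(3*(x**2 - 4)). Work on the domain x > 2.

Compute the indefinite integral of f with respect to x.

Factor the denominator (3*(x - 2)*(x + 2)) and decompose: f = 1/(6*(x + 2)) + 1/(6*(x - 2)); each piece integrates to a log, atan, or power term.
Check: d/dx[log(x**2 - 4)/6] = x/(3*x**2 - 12), which equals f(x).

F(x) = log(x**2 - 4)/6 + C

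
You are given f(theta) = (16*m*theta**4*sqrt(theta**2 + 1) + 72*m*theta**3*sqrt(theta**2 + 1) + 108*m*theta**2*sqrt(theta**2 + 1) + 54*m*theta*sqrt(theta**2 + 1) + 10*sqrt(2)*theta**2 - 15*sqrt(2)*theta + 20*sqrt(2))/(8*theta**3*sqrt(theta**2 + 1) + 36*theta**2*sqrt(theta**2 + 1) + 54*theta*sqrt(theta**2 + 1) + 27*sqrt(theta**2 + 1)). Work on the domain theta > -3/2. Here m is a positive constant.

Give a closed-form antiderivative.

An antiderivative is F(theta) = m*theta**2 - 5*sqrt(2*theta**2 + 2)/(2*theta + 3)**2.

An antiderivative F(theta) passes only if d/dtheta[F] lands on f(theta) exactly.
Check: d/dtheta[m*theta**2 - 5*sqrt(2*theta**2 + 2)/(2*theta + 3)**2] = (16*m*theta**4*sqrt(theta**2 + 1) + 72*m*theta**3*sqrt(theta**2 + 1) + 108*m*theta**2*sqrt(theta**2 + 1) + 54*m*theta*sqrt(theta**2 + 1) + 10*sqrt(2)*theta**2 - 15*sqrt(2)*theta + 20*sqrt(2))/(8*theta**3*sqrt(theta**2 + 1) + 36*theta**2*sqrt(theta**2 + 1) + 54*theta*sqrt(theta**2 + 1) + 27*sqrt(theta**2 + 1)) = f(theta).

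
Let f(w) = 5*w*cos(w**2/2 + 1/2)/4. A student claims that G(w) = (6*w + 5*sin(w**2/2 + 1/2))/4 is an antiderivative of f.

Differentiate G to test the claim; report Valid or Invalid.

Invalid: d/dw[G] - f = 3/2, which is not 0.

d/dw[G] = 5*w*cos(w**2/2 + 1/2)/4 + 3/2
d/dw[G] - f(w) = 3/2 != 0.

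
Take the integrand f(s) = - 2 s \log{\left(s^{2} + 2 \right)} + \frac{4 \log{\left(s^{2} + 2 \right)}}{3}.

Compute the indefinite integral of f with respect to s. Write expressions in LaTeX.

F(s) = s^{2} - \frac{8 s}{3} + \left(- s^{2} + \frac{4 s}{3}\right) \log{\left(s^{2} + 2 \right)} - 2 \log{\left(s^{2} + 2 \right)} + \frac{8 \sqrt{2} \operatorname{atan}{\left(\frac{\sqrt{2} s}{2} \right)}}{3} + C

Integrate term by term and add the pieces.
Check: d/ds[s^{2} - \frac{8 s}{3} + \left(- s^{2} + \frac{4 s}{3}\right) \log{\left(s^{2} + 2 \right)} - 2 \log{\left(s^{2} + 2 \right)} + \frac{8 \sqrt{2} \operatorname{atan}{\left(\frac{\sqrt{2} s}{2} \right)}}{3}] = - 2 s \log{\left(s^{2} + 2 \right)} + \frac{4 \log{\left(s^{2} + 2 \right)}}{3} = f(s).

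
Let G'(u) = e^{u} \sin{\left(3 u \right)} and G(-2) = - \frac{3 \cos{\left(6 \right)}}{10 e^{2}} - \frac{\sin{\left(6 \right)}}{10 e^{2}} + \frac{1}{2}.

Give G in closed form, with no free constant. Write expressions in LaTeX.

G(u) = \frac{e^{u} \sin{\left(3 u \right)}}{10} - \frac{3 e^{u} \cos{\left(3 u \right)}}{10} + \frac{1}{2}

Since d/du undoes antidifferentiation here, G(u) must give back the stated G'(u).
A general antiderivative is \frac{e^{u} \sin{\left(3 u \right)}}{10} - \frac{3 e^{u} \cos{\left(3 u \right)}}{10} + C.
The condition gives C = - \frac{3 \cos{\left(6 \right)}}{10 e^{2}} - \frac{\sin{\left(6 \right)}}{10 e^{2}} + \frac{1}{2} - (- \frac{3 \cos{\left(6 \right)}}{10 e^{2}} - \frac{\sin{\left(6 \right)}}{10 e^{2}}) = \frac{1}{2}.
So G(u) = \frac{e^{u} \sin{\left(3 u \right)}}{10} - \frac{3 e^{u} \cos{\left(3 u \right)}}{10} + \frac{1}{2}.
Check: d/du[\frac{e^{u} \sin{\left(3 u \right)}}{10} - \frac{3 e^{u} \cos{\left(3 u \right)}}{10} + \frac{1}{2}] = e^{u} \sin{\left(3 u \right)} = G'(u).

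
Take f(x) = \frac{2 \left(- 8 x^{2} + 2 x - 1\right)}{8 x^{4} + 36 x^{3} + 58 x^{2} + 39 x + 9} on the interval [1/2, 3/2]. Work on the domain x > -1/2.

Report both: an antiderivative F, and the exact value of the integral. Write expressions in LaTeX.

The denominator factors as \left(x + 1\right) \left(2 x + 1\right) \left(2 x + 3\right)^{2}; partial fractions split f into directly integrable pieces: - \frac{40}{2 x + 3} - \frac{44}{\left(2 x + 3\right)^{2}} - \frac{4}{2 x + 1} + \frac{22}{x + 1}.
F(x) = - 2 \log{\left(x + \frac{1}{2} \right)} + 22 \log{\left(x + 1 \right)} - 20 \log{\left(x + \frac{3}{2} \right)} + \frac{22}{2 x + 3} is an antiderivative of f.
Check: d/dx[- 2 \log{\left(x + \frac{1}{2} \right)} + 22 \log{\left(x + 1 \right)} - 20 \log{\left(x + \frac{3}{2} \right)} + \frac{22}{2 x + 3}] = \frac{- 16 x^{2} + 4 x - 2}{8 x^{4} + 36 x^{3} + 58 x^{2} + 39 x + 9}, which equals f(x).
F(3/2) = - 20 \log{\left(3 \right)} - 2 \log{\left(2 \right)} + \frac{11}{3} + 22 \log{\left(\frac{5}{2} \right)}; F(1/2) = - 20 \log{\left(2 \right)} + \frac{11}{2} + 22 \log{\left(\frac{3}{2} \right)}.
Integral = F(3/2) - F(1/2) = - 20 \log{\left(3 \right)} - 22 \log{\left(\frac{3}{2} \right)} - \frac{11}{6} + 18 \log{\left(2 \right)} + 22 \log{\left(\frac{5}{2} \right)}.

Antiderivative: F(x) = - 2 \log{\left(x + \frac{1}{2} \right)} + 22 \log{\left(x + 1 \right)} - 20 \log{\left(x + \frac{3}{2} \right)} + \frac{22}{2 x + 3}; value = - 20 \log{\left(3 \right)} - 22 \log{\left(\frac{3}{2} \right)} - \frac{11}{6} + 18 \log{\left(2 \right)} + 22 \log{\left(\frac{5}{2} \right)}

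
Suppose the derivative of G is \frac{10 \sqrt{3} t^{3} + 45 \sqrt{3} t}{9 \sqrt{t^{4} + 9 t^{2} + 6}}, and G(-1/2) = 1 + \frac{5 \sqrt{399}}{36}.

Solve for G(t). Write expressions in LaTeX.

G(t) = \frac{5 \sqrt{\frac{t^{4}}{3} + 3 t^{2} + 2}}{3} + 1

The substitution u = \frac{t^{4}}{3} + 3 t^{2} + 2 works: G'(t) is exactly (dG/du)*(du/dt) for that inner function.
A general antiderivative is \frac{5 \sqrt{\frac{t^{4}}{3} + 3 t^{2} + 2}}{3} + C.
The condition gives C = 1 + \frac{5 \sqrt{399}}{36} - (\frac{5 \sqrt{399}}{36}) = 1.
So G(t) = \frac{5 \sqrt{\frac{t^{4}}{3} + 3 t^{2} + 2}}{3} + 1.
Check: d/dt[\frac{5 \sqrt{\frac{t^{4}}{3} + 3 t^{2} + 2}}{3} + 1] = \frac{10 \sqrt{3} t^{3} + 45 \sqrt{3} t}{9 \sqrt{t^{4} + 9 t^{2} + 6}} = G'(t).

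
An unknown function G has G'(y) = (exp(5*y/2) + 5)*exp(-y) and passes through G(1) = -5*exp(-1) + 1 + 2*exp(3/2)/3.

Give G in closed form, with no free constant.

G(y) = (2*exp(5*y/2) + 3*exp(y) - 15)*exp(-y)/3

Check a candidate G(y) by differentiating: d/dy[G] must match the given G'(y).
A general antiderivative is 2*exp(3*y/2)/3 - 5*exp(-y) + C.
The condition gives C = -5*exp(-1) + 1 + 2*exp(3/2)/3 - (-5*exp(-1) + 2*exp(3/2)/3) = 1.
So G(y) = (2*exp(5*y/2) + 3*exp(y) - 15)*exp(-y)/3.
Check: d/dy[(2*exp(5*y/2) + 3*exp(y) - 15)*exp(-y)/3] = (exp(5*y/2) + 5)*exp(-y) = G'(y).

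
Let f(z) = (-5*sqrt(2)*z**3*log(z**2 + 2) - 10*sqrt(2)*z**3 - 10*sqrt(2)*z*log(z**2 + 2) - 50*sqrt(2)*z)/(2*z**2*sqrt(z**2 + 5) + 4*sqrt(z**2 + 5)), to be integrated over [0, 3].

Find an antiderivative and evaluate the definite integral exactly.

Antiderivative: F(z) = -5*sqrt(z**2/2 + 5/2)*log(z**2 + 2); value = -5*sqrt(7)*log(11) + 5*sqrt(10)*log(2)/2

f has the shape u'v + uv' for u = -5*sqrt(z**2/2 + 5/2) and v = log(z**2 + 2) — it is the derivative of the product u*v.
F(z) = -5*sqrt(z**2/2 + 5/2)*log(z**2 + 2) is an antiderivative of f.
Check: d/dz[-5*sqrt(z**2/2 + 5/2)*log(z**2 + 2)] = (-5*sqrt(2)*z**3*log(z**2 + 2) - 10*sqrt(2)*z**3 - 10*sqrt(2)*z*log(z**2 + 2) - 50*sqrt(2)*z)/(2*z**2*sqrt(z**2 + 5) + 4*sqrt(z**2 + 5)) = f(z).
F(3) = -5*sqrt(7)*log(11); F(0) = -5*sqrt(10)*log(2)/2.
Integral = F(3) - F(0) = -5*sqrt(7)*log(11) + 5*sqrt(10)*log(2)/2.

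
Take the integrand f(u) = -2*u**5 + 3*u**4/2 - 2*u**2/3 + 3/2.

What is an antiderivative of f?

The integrand splits into summands that can be handled one at a time.
Check: d/du[-u**6/3 + 3*u**5/10 - 2*u**3/9 + 3*u/2] = -2*u**5 + 3*u**4/2 - 2*u**2/3 + 3/2 = f(u).

An antiderivative is F(u) = -u**6/3 + 3*u**5/10 - 2*u**3/9 + 3*u/2.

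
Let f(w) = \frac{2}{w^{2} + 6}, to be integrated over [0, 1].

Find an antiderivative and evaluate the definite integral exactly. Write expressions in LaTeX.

An antiderivative F(w) passes only if d/dw[F] lands on f(w) exactly.
F(w) = \frac{\sqrt{6} \operatorname{atan}{\left(\frac{\sqrt{6} w}{6} \right)}}{3} is an antiderivative of f.
Check: d/dw[\frac{\sqrt{6} \operatorname{atan}{\left(\frac{\sqrt{6} w}{6} \right)}}{3}] = \frac{2}{w^{2} + 6} = f(w).
F(1) = \frac{\sqrt{6} \operatorname{atan}{\left(\frac{\sqrt{6}}{6} \right)}}{3}; F(0) = 0.
Integral = F(1) - F(0) = \frac{\sqrt{6} \operatorname{atan}{\left(\frac{\sqrt{6}}{6} \right)}}{3}.

Antiderivative: F(w) = \frac{\sqrt{6} \operatorname{atan}{\left(\frac{\sqrt{6} w}{6} \right)}}{3}; value = \frac{\sqrt{6} \operatorname{atan}{\left(\frac{\sqrt{6}}{6} \right)}}{3}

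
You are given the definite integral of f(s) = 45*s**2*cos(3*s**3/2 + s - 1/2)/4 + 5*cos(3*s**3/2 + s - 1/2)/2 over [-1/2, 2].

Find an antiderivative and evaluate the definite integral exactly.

f matches the chain-rule pattern g'(h)*h' with inner function h(s) = 3*s**3/2 + s - 1/2; substituting u = h(s) collapses the integral.
F(s) = 5*sin(3*s**3/2 + s - 1/2)/2 is an antiderivative of f.
Check: d/ds[5*sin(3*s**3/2 + s - 1/2)/2] = 45*s**2*cos(3*s**3/2 + s - 1/2)/4 + 5*cos(3*s**3/2 + s - 1/2)/2 = f(s).
F(2) = 5*sin(27/2)/2; F(-1/2) = -5*sin(19/16)/2.
Integral = F(2) - F(-1/2) = 5*sin(27/2)/2 + 5*sin(19/16)/2.

Antiderivative: F(s) = 5*sin(3*s**3/2 + s - 1/2)/2; value = 5*sin(27/2)/2 + 5*sin(19/16)/2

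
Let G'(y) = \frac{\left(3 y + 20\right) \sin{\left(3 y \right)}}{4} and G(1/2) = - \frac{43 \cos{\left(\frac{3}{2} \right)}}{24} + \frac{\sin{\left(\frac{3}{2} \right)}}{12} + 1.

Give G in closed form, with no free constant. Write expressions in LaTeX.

A candidate passes only if d/dy[G] lands on the given G'(y) exactly.
A general antiderivative is - \frac{y \cos{\left(3 y \right)}}{4} + \frac{\sin{\left(3 y \right)}}{12} - \frac{5 \cos{\left(3 y \right)}}{3} + C.
The condition gives C = - \frac{43 \cos{\left(\frac{3}{2} \right)}}{24} + \frac{\sin{\left(\frac{3}{2} \right)}}{12} + 1 - (- \frac{43 \cos{\left(\frac{3}{2} \right)}}{24} + \frac{\sin{\left(\frac{3}{2} \right)}}{12}) = 1.
So G(y) = \frac{- 3 y \cos{\left(3 y \right)} + \sin{\left(3 y \right)} - 20 \cos{\left(3 y \right)} + 12}{12}.
Check: d/dy[\frac{- 3 y \cos{\left(3 y \right)} + \sin{\left(3 y \right)} - 20 \cos{\left(3 y \right)} + 12}{12}] = \frac{3 y \sin{\left(3 y \right)}}{4} + 5 \sin{\left(3 y \right)}, which equals G'(y).

G(y) = \frac{- 3 y \cos{\left(3 y \right)} + \sin{\left(3 y \right)} - 20 \cos{\left(3 y \right)} + 12}{12}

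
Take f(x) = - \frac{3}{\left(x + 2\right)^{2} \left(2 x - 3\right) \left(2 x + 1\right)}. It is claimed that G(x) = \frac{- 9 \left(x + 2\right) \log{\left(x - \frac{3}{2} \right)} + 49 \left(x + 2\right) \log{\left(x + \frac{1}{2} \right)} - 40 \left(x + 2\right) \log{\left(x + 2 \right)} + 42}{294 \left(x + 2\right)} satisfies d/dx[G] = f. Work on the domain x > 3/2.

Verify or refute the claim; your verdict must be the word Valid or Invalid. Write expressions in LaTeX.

Valid - differentiating G returns exactly f.

d/dx[G] = - \frac{3}{4 x^{4} + 12 x^{3} - 3 x^{2} - 28 x - 12}
This equals f(x) exactly, so the claim holds.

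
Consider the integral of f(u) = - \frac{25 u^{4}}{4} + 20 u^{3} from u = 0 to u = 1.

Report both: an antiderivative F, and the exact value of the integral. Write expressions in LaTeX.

Antiderivative: F(u) = - \frac{5 u^{5}}{4} + 5 u^{4}; value = \frac{15}{4}

Integrate term by term and add the pieces.
F(u) = - \frac{5 u^{5}}{4} + 5 u^{4} is an antiderivative of f.
Check: d/du[- \frac{5 u^{5}}{4} + 5 u^{4}] = - \frac{25 u^{4}}{4} + 20 u^{3} = f(u).
F(1) = \frac{15}{4}; F(0) = 0.
Integral = F(1) - F(0) = \frac{15}{4}.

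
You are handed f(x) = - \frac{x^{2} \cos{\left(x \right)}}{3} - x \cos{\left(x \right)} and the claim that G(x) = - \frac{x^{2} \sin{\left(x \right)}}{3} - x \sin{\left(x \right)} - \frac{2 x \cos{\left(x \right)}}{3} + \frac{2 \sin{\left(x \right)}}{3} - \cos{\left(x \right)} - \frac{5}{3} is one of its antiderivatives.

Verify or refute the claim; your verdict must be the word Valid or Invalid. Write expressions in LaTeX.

Valid. The derivative of G reproduces f.

d/dx[G] = - \frac{x^{2} \cos{\left(x \right)}}{3} - x \cos{\left(x \right)}
This equals f(x) exactly, so the claim holds.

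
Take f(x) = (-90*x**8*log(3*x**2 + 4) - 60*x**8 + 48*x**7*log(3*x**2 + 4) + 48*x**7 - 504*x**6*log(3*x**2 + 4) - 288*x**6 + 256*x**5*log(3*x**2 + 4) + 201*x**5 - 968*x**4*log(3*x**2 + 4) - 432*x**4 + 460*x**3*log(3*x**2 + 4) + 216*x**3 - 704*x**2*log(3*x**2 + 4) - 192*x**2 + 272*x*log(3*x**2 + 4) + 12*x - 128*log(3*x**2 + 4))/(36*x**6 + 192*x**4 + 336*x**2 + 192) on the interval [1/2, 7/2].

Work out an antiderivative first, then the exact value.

f has the shape u'v + uv' for u = -5*x**3/6 + 2*x**2/3 - 2*x/3 + 1/8 - 1/(6*(x**2 + 2)) and v = log(3*x**2 + 4) — it is the derivative of the product u*v.
F(x) = -(20*x**5 - 16*x**4 + 56*x**3 - 35*x**2 + 32*x - 2)*log(3*x**2 + 4)/(24*(x**2 + 2)) is an antiderivative of f.
Check: d/dx[-(20*x**5 - 16*x**4 + 56*x**3 - 35*x**2 + 32*x - 2)*log(3*x**2 + 4)/(24*(x**2 + 2))] = (-90*x**8*log(3*x**2 + 4) - 60*x**8 + 48*x**7*log(3*x**2 + 4) + 48*x**7 - 504*x**6*log(3*x**2 + 4) - 288*x**6 + 256*x**5*log(3*x**2 + 4) + 201*x**5 - 968*x**4*log(3*x**2 + 4) - 432*x**4 + 460*x**3*log(3*x**2 + 4) + 216*x**3 - 704*x**2*log(3*x**2 + 4) - 192*x**2 + 272*x*log(3*x**2 + 4) + 12*x - 128*log(3*x**2 + 4))/(36*x**6 + 192*x**4 + 336*x**2 + 192) = f(x).
F(7/2) = -81485*log(163/4)/2736; F(1/2) = -95*log(19/4)/432.
Integral = F(7/2) - F(1/2) = -81485*log(163/4)/2736 + 95*log(19/4)/432.

Antiderivative: F(x) = -(20*x**5 - 16*x**4 + 56*x**3 - 35*x**2 + 32*x - 2)*log(3*x**2 + 4)/(24*(x**2 + 2)); value = -81485*log(163/4)/2736 + 95*log(19/4)/432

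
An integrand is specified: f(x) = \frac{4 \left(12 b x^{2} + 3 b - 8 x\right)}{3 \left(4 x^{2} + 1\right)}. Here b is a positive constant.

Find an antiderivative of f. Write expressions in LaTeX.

Recover f(x) by differentiating a candidate F(x); any mismatch rules it out.
Check: d/dx[\frac{4 \left(3 b x - \log{\left(4 x^{2} + 1 \right)}\right)}{3}] = \frac{48 b x^{2} + 12 b - 32 x}{12 x^{2} + 3}, which equals f(x).

An antiderivative is F(x) = \frac{4 \left(3 b x - \log{\left(4 x^{2} + 1 \right)}\right)}{3}.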